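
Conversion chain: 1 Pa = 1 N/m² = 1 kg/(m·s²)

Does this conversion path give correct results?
The chain is correct (no errors).

Correct: Pascal is Newton per square meter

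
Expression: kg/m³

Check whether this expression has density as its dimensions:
Yes

The expression kg/m³ has dimensions [L^-3 M], which is exactly density [L^-3 M].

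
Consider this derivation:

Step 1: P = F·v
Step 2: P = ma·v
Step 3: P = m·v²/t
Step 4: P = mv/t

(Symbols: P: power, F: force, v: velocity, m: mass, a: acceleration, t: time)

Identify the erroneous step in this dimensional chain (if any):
Step 4

Step 1: P = F·v → LHS [L^2 M T^-3], RHS [L^2 M T^-3] ✓
Step 2: P = ma·v → LHS [L^2 M T^-3], RHS [L^2 M T^-3] ✓
Step 3: P = m·v²/t → LHS [L^2 M T^-3], RHS [L^2 M T^-3] ✓
Step 4: P = mv/t → LHS [L^2 M T^-3], RHS [L M T^-2] ✗

The first dimensional inconsistency appears in step 4: P = mv/t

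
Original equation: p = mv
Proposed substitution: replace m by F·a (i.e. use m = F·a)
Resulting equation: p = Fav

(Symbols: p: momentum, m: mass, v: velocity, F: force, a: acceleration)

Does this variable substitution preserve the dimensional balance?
No

[m] = [M] and [F·a] = [L^2 M T^-4]. These differ, so the substitution replaces a quantity by one of different dimensions and the result p = Fav has LHS [L M T^-1] vs RHS [L^3 M T^-5] — inconsistent.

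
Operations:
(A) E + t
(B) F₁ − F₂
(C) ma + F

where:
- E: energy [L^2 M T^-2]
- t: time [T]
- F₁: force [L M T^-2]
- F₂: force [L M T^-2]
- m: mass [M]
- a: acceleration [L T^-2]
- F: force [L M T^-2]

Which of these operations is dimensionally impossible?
(A) E + t

(A) E + t: E [L^2 M T^-2] and t [T] — different dimensions cannot be added/subtracted ✗
(B) F₁ − F₂: F₁ [L M T^-2] and F₂ [L M T^-2] — same dimensions ✓
(C) ma + F: ma [L M T^-2] and F [L M T^-2] — same dimensions ✓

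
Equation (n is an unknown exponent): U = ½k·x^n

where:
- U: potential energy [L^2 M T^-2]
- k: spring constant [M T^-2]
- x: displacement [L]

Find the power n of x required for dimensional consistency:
n = 2

U has dimensions [L^2 M T^-2]; x has dimensions [L].
The rest of the RHS has dimensions [M T^-2], so x^n must supply [L^2].
With n = 2: ½k·x^2 has dimensions [L^2 M T^-2], matching the LHS ✓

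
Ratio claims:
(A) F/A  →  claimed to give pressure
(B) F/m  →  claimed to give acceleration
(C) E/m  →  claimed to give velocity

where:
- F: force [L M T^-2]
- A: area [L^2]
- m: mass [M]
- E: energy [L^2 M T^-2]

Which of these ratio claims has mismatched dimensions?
(C) E/m does not give velocity

(A) F/A: [L^-1 M T^-2] = pressure [L^-1 M T^-2] ✓
(B) F/m: [L T^-2] = acceleration [L T^-2] ✓
(C) E/m: [L^2 T^-2] ≠ velocity [L T^-1] ✗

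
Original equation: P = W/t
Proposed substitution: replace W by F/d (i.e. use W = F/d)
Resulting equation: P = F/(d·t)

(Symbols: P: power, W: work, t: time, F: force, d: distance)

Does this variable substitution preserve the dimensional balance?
No

[W] = [L^2 M T^-2] and [F/d] = [M T^-2]. These differ, so the substitution replaces a quantity by one of different dimensions and the result P = F/(d·t) has LHS [L^2 M T^-3] vs RHS [M T^-3] — inconsistent.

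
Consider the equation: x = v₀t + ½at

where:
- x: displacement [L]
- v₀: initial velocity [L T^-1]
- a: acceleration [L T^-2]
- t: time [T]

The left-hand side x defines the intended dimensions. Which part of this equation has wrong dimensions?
The term ½at

Checking each RHS term against the LHS:
- v₀t: [L] — matches x [L] ✓
- ½at: [L T^-1] — does NOT match x [L] ✗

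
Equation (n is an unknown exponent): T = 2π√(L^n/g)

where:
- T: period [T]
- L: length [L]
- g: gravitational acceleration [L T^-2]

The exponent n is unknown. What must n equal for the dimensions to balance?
n = 1

T has dimensions [T]; L has dimensions [L].
With n = 1: 2π√(L^1/g) has dimensions [T], matching the LHS ✓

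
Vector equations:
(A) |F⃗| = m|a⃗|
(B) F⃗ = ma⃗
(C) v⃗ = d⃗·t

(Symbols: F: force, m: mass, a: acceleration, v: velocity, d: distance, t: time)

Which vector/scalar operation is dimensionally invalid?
(C) v⃗ = d⃗·t

(A) |F⃗| = m|a⃗|: LHS [L M T^-2], RHS [L M T^-2] ✓ — magnitudes of vectors are scalars
(B) F⃗ = ma⃗: LHS [L M T^-2], RHS [L M T^-2] ✓ — Force and acceleration are vectors, mass is a scalar
(C) v⃗ = d⃗·t: LHS [L T^-1], RHS [L T] ✗ — velocity is displacement per time; should be d⃗/t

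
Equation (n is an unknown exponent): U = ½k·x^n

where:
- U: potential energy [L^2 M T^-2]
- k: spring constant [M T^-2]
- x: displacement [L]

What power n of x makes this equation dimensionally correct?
n = 2

U has dimensions [L^2 M T^-2]; x has dimensions [L].
The rest of the RHS has dimensions [M T^-2], so x^n must supply [L^2].
With n = 2: ½k·x^2 has dimensions [L^2 M T^-2], matching the LHS ✓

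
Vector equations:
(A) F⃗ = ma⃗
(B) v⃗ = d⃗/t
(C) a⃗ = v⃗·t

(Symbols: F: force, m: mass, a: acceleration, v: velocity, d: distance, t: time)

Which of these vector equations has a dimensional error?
(C) a⃗ = v⃗·t

(A) F⃗ = ma⃗: LHS [L M T^-2], RHS [L M T^-2] ✓ — Force and acceleration are vectors, mass is a scalar
(B) v⃗ = d⃗/t: LHS [L T^-1], RHS [L T^-1] ✓ — displacement (vector) divided by time (scalar)
(C) a⃗ = v⃗·t: LHS [L T^-2], RHS [L] ✗ — acceleration is velocity per time; should be v⃗/t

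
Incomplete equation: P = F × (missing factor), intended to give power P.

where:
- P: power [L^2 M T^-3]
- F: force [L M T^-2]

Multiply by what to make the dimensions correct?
v (velocity), dimensions [L T^-1]

P has dimensions [L^2 M T^-3] and F has dimensions [L M T^-2].
The missing factor must have dimensions [L^2 M T^-3] / [L M T^-2] = [L T^-1], i.e. velocity (v).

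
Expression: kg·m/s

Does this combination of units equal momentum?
Yes

The expression kg·m/s has dimensions [L M T^-1], which is exactly momentum [L M T^-1].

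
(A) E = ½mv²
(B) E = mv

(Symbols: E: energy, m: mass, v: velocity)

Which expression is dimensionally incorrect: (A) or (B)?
(B)

(A) E = ½mv²: LHS [L^2 M T^-2], RHS [L^2 M T^-2] ✓
(B) E = mv: LHS [L^2 M T^-2], RHS [L M T^-1] ✗

Expression (B) E = mv is dimensionally incorrect.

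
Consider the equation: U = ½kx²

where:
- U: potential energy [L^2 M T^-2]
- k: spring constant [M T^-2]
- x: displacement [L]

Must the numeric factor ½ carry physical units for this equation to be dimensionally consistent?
No

U has dimensions [L^2 M T^-2] and kx² already has dimensions [L^2 M T^-2], so the equation balances without ½ contributing any dimensions. ½ is a pure (dimensionless) number; changing or removing it would not affect dimensional consistency.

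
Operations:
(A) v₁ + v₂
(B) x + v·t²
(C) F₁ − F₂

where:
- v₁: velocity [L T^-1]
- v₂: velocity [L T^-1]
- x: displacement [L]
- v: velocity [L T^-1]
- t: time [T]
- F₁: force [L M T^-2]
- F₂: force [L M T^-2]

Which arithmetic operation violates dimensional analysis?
(B) x + v·t²

(A) v₁ + v₂: v₁ [L T^-1] and v₂ [L T^-1] — same dimensions ✓
(B) x + v·t²: x [L] and v·t² [L T] — different dimensions cannot be added/subtracted ✗
(C) F₁ − F₂: F₁ [L M T^-2] and F₂ [L M T^-2] — same dimensions ✓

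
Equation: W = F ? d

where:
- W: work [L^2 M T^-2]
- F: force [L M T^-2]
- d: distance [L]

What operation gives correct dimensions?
multiplication (×): W = F × d

W [L^2 M T^-2]; F [L M T^-2]; d [L].
F × d → [L^2 M T^-2] ✓
F ÷ d → [M T^-2] ✗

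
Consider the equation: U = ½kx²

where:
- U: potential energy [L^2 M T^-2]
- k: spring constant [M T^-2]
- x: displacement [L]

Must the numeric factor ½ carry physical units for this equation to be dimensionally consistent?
No

U has dimensions [L^2 M T^-2] and kx² already has dimensions [L^2 M T^-2], so the equation balances without ½ contributing any dimensions. ½ is a pure (dimensionless) number; changing or removing it would not affect dimensional consistency.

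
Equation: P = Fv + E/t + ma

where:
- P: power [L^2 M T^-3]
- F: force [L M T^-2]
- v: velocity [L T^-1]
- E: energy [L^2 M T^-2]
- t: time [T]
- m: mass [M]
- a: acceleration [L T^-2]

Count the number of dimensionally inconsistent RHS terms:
1

LHS P: [L^2 M T^-3]
- Fv: [L^2 M T^-3] ✓
- E/t: [L^2 M T^-3] ✓
- ma: [L M T^-2] ✗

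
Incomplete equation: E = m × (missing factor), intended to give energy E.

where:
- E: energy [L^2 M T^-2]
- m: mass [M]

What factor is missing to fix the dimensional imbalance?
v² (velocity squared), dimensions [L^2 T^-2]

E has dimensions [L^2 M T^-2] and m has dimensions [M].
The missing factor must have dimensions [L^2 M T^-2] / [M] = [L^2 T^-2], i.e. velocity squared (v²).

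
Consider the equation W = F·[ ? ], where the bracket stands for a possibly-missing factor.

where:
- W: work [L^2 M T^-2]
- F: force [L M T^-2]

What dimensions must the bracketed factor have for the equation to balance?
[L] — length (e.g. a distance d)

W has dimensions [L^2 M T^-2]; F has dimensions [L M T^-2].
The bracketed factor must supply [L^2 M T^-2] / [L M T^-2] = [L].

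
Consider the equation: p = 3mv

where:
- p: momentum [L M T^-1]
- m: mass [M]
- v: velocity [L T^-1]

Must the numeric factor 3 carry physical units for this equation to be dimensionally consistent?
No

p has dimensions [L M T^-1] and mv already has dimensions [L M T^-1], so the equation balances without 3 contributing any dimensions. 3 is a pure (dimensionless) number; changing or removing it would not affect dimensional consistency.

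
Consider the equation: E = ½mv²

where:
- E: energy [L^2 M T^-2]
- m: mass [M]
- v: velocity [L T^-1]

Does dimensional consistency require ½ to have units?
No

E has dimensions [L^2 M T^-2] and mv² already has dimensions [L^2 M T^-2], so the equation balances without ½ contributing any dimensions. ½ is a pure (dimensionless) number; changing or removing it would not affect dimensional consistency.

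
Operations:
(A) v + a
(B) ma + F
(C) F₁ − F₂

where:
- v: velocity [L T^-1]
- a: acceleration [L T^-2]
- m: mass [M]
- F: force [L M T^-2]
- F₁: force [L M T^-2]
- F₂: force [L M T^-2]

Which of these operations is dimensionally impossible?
(A) v + a

(A) v + a: v [L T^-1] and a [L T^-2] — different dimensions cannot be added/subtracted ✗
(B) ma + F: ma [L M T^-2] and F [L M T^-2] — same dimensions ✓
(C) F₁ − F₂: F₁ [L M T^-2] and F₂ [L M T^-2] — same dimensions ✓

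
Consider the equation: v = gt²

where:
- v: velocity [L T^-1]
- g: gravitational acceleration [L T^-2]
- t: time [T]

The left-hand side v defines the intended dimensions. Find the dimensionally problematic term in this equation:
The right-hand side term gt²

v has dimensions [L T^-1], but gt² has dimensions [L], so the term gt² is dimensionally wrong for v.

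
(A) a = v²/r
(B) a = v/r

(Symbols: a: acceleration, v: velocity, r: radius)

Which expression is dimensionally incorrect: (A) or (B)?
(B)

(A) a = v²/r: LHS [L T^-2], RHS [L T^-2] ✓
(B) a = v/r: LHS [L T^-2], RHS [T^-1] ✗

Expression (B) a = v/r is dimensionally incorrect.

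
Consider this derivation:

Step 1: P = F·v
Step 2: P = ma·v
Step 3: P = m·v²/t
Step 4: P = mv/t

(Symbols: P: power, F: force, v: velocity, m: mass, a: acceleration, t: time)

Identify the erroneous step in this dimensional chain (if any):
Step 4

Step 1: P = F·v → LHS [L^2 M T^-3], RHS [L^2 M T^-3] ✓
Step 2: P = ma·v → LHS [L^2 M T^-3], RHS [L^2 M T^-3] ✓
Step 3: P = m·v²/t → LHS [L^2 M T^-3], RHS [L^2 M T^-3] ✓
Step 4: P = mv/t → LHS [L^2 M T^-3], RHS [L M T^-2] ✗

The first dimensional inconsistency appears in step 4: P = mv/t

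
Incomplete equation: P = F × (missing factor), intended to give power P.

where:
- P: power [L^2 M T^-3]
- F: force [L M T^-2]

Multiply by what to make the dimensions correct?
v (velocity), dimensions [L T^-1]

P has dimensions [L^2 M T^-3] and F has dimensions [L M T^-2].
The missing factor must have dimensions [L^2 M T^-3] / [L M T^-2] = [L T^-1], i.e. velocity (v).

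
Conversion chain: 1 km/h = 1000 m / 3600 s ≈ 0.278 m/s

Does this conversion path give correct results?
The chain is correct (no errors).

Correct: 1 km = 1000 m, 1 h = 3600 s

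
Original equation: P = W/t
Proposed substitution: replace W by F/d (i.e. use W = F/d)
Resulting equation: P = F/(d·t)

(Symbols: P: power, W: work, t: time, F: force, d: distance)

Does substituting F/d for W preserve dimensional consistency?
No

[W] = [L^2 M T^-2] and [F/d] = [M T^-2]. These differ, so the substitution replaces a quantity by one of different dimensions and the result P = F/(d·t) has LHS [L^2 M T^-3] vs RHS [M T^-3] — inconsistent.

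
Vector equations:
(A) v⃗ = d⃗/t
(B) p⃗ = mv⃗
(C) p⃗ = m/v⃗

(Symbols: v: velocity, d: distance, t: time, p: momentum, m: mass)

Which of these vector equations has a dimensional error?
(C) p⃗ = m/v⃗

(A) v⃗ = d⃗/t: LHS [L T^-1], RHS [L T^-1] ✓ — displacement (vector) divided by time (scalar)
(B) p⃗ = mv⃗: LHS [L M T^-1], RHS [L M T^-1] ✓ — mass (scalar) times velocity (vector)
(C) p⃗ = m/v⃗: LHS [L M T^-1], RHS [L^-1 M T] ✗ — momentum is mass times velocity; should be mv⃗ (and division by a vector is undefined)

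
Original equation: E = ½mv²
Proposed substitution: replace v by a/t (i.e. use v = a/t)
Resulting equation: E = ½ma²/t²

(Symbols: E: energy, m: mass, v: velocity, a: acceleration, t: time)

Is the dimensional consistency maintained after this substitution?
No

[v] = [L T^-1] and [a/t] = [L T^-3]. These differ, so the substitution replaces a quantity by one of different dimensions and the result E = ½ma²/t² has LHS [L^2 M T^-2] vs RHS [L^2 M T^-6] — inconsistent.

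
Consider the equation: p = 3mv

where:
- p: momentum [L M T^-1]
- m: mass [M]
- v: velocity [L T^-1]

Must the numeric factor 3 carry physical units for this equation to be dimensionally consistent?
No

p has dimensions [L M T^-1] and mv already has dimensions [L M T^-1], so the equation balances without 3 contributing any dimensions. 3 is a pure (dimensionless) number; changing or removing it would not affect dimensional consistency.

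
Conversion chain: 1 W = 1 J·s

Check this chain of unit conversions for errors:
The chain is incorrect (it contains an error).

Incorrect: Watt is J/s, not J·s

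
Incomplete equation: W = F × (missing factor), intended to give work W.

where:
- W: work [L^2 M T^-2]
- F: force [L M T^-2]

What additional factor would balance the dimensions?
d (distance), dimensions [L]

W has dimensions [L^2 M T^-2] and F has dimensions [L M T^-2].
The missing factor must have dimensions [L^2 M T^-2] / [L M T^-2] = [L], i.e. distance (d).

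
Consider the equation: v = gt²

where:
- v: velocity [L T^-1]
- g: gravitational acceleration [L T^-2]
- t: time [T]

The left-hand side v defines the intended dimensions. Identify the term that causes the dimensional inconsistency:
The right-hand side term gt²

v has dimensions [L T^-1], but gt² has dimensions [L], so the term gt² is dimensionally wrong for v.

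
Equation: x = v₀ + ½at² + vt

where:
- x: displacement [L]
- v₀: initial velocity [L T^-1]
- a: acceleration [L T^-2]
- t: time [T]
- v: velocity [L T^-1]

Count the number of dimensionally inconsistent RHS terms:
1

LHS x: [L]
- v₀: [L T^-1] ✗
- ½at²: [L] ✓
- vt: [L] ✓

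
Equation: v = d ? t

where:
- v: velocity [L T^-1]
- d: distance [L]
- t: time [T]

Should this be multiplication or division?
division (÷): v = d ÷ t

v [L T^-1]; d [L]; t [T].
d × t → [L T] ✗
d ÷ t → [L T^-1] ✓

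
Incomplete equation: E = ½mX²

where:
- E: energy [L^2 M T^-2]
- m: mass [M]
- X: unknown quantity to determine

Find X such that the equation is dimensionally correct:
X = v (velocity), dimensions [L T^-1]

E has dimensions [L^2 M T^-2]; the rest of the RHS (½m) has dimensions [M].
So X² must have dimensions [L^2 T^-2], i.e. X has dimensions [L T^-1] — X = v (velocity).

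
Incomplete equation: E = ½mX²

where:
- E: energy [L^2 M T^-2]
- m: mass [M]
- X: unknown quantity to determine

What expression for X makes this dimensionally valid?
X = v (velocity), dimensions [L T^-1]

E has dimensions [L^2 M T^-2]; the rest of the RHS (½m) has dimensions [M].
So X² must have dimensions [L^2 T^-2], i.e. X has dimensions [L T^-1] — X = v (velocity).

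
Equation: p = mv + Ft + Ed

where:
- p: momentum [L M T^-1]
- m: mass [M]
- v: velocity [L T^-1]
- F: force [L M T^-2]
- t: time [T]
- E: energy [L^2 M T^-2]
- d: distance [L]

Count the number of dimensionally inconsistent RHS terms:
1

LHS p: [L M T^-1]
- mv: [L M T^-1] ✓
- Ft: [L M T^-1] ✓
- Ed: [L^3 M T^-2] ✗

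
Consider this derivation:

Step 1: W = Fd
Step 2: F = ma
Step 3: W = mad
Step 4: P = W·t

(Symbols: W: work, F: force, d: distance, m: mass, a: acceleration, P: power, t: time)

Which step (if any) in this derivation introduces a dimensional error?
Step 4

Step 1: W = Fd → LHS [L^2 M T^-2], RHS [L^2 M T^-2] ✓
Step 2: F = ma → LHS [L M T^-2], RHS [L M T^-2] ✓
Step 3: W = mad → LHS [L^2 M T^-2], RHS [L^2 M T^-2] ✓
Step 4: P = W·t → LHS [L^2 M T^-3], RHS [L^2 M T^-1] ✗

The first dimensional inconsistency appears in step 4: P = W·t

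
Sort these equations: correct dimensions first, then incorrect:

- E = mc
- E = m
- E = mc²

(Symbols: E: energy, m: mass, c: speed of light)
Dimensionally correct: E = mc²
Dimensionally incorrect: E = mc, E = m
Ordered (correct first, then incorrect): E = mc², E = mc, E = m

- E = mc: LHS [L^2 M T^-2], RHS [L M T^-1] → incorrect ✗
- E = m: LHS [L^2 M T^-2], RHS [M] → incorrect ✗
- E = mc²: LHS [L^2 M T^-2], RHS [L^2 M T^-2] → correct ✓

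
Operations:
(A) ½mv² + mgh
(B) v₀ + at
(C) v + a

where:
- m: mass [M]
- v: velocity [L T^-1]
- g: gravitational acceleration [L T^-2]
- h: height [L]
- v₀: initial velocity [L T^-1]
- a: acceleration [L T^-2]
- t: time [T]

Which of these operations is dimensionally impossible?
(C) v + a

(A) ½mv² + mgh: ½mv² [L^2 M T^-2] and mgh [L^2 M T^-2] — same dimensions ✓
(B) v₀ + at: v₀ [L T^-1] and at [L T^-1] — same dimensions ✓
(C) v + a: v [L T^-1] and a [L T^-2] — different dimensions cannot be added/subtracted ✗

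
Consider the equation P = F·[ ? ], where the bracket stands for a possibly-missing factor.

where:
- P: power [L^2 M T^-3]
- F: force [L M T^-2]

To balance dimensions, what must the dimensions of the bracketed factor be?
[L T^-1] — velocity (e.g. v)

P has dimensions [L^2 M T^-3]; F has dimensions [L M T^-2].
The bracketed factor must supply [L^2 M T^-3] / [L M T^-2] = [L T^-1].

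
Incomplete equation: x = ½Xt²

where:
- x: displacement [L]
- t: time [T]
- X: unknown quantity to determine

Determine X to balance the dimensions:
X = a (acceleration), dimensions [L T^-2]

x has dimensions [L]; the rest of the RHS (½ t²) has dimensions [T^2].
So X must have dimensions [L T^-2] — X = a (acceleration).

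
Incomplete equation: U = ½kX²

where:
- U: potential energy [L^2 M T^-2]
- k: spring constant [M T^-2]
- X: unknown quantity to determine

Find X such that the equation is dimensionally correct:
X = x (displacement), dimensions [L]

U has dimensions [L^2 M T^-2]; the rest of the RHS (½k) has dimensions [M T^-2].
So X² must have dimensions [L^2], i.e. X has dimensions [L] — X = x (displacement).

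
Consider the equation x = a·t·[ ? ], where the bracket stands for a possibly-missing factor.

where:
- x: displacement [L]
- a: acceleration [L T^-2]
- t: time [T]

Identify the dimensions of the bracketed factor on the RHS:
[T] — time (e.g. t)

x has dimensions [L]; a·t has dimensions [L T^-1].
The bracketed factor must supply [L] / [L T^-1] = [T].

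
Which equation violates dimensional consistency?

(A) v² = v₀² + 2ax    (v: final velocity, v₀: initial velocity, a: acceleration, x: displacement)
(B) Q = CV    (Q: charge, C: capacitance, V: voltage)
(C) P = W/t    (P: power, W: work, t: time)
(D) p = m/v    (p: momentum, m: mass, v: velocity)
(D) p = m/v

The equation (D) p = m/v is dimensionally incorrect.

LHS (p): [L M T^-1]
RHS (m/v): [L^-1 M T] ✗

The dimensions do not match. The other three equations balance.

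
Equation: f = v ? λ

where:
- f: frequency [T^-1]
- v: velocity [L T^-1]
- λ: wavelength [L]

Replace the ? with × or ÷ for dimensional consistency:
division (÷): f = v ÷ λ

f [T^-1]; v [L T^-1]; λ [L].
v × λ → [L^2 T^-1] ✗
v ÷ λ → [T^-1] ✓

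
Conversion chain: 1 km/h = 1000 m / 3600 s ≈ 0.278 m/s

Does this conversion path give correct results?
The chain is correct (no errors).

Correct: 1 km = 1000 m, 1 h = 3600 s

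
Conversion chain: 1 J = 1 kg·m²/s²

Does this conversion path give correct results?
The chain is correct (no errors).

Correct: Joule is defined as kg·m²/s²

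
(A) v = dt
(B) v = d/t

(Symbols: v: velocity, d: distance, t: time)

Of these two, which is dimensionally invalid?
(A)

(A) v = dt: LHS [L T^-1], RHS [L T] ✗
(B) v = d/t: LHS [L T^-1], RHS [L T^-1] ✓

Expression (A) v = dt is dimensionally incorrect.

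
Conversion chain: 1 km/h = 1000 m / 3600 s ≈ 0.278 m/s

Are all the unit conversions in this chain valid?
The chain is correct (no errors).

Correct: 1 km = 1000 m, 1 h = 3600 s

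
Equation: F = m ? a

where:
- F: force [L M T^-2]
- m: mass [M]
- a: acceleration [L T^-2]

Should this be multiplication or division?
multiplication (×): F = m × a

F [L M T^-2]; m [M]; a [L T^-2].
m × a → [L M T^-2] ✓
m ÷ a → [L^-1 M T^2] ✗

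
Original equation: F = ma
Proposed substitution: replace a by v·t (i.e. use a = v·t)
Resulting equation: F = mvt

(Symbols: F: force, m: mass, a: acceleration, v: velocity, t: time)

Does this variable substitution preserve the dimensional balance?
No

[a] = [L T^-2] and [v·t] = [L]. These differ, so the substitution replaces a quantity by one of different dimensions and the result F = mvt has LHS [L M T^-2] vs RHS [L M] — inconsistent.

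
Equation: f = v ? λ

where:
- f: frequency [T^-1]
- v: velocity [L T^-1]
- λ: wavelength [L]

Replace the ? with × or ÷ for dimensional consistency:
division (÷): f = v ÷ λ

f [T^-1]; v [L T^-1]; λ [L].
v × λ → [L^2 T^-1] ✗
v ÷ λ → [T^-1] ✓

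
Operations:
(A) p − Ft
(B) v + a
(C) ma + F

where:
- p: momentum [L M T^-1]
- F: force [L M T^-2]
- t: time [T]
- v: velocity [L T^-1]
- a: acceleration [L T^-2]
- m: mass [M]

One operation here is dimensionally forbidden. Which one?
(B) v + a

(A) p − Ft: p [L M T^-1] and Ft [L M T^-1] — same dimensions ✓
(B) v + a: v [L T^-1] and a [L T^-2] — different dimensions cannot be added/subtracted ✗
(C) ma + F: ma [L M T^-2] and F [L M T^-2] — same dimensions ✓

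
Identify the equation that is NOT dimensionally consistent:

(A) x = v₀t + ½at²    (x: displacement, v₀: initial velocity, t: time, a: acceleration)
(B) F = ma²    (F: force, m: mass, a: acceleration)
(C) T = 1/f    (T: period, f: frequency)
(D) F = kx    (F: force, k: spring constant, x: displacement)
(B) F = ma²

The equation (B) F = ma² is dimensionally incorrect.

LHS (F): [L M T^-2]
RHS (ma²): [L^2 M T^-4] ✗

The dimensions do not match. The other three equations balance.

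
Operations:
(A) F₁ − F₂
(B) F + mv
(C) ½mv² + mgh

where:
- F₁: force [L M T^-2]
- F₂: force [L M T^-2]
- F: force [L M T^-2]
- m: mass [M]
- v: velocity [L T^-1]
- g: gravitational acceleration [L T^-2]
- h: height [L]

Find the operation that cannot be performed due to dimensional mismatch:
(B) F + mv

(A) F₁ − F₂: F₁ [L M T^-2] and F₂ [L M T^-2] — same dimensions ✓
(B) F + mv: F [L M T^-2] and mv [L M T^-1] — different dimensions cannot be added/subtracted ✗
(C) ½mv² + mgh: ½mv² [L^2 M T^-2] and mgh [L^2 M T^-2] — same dimensions ✓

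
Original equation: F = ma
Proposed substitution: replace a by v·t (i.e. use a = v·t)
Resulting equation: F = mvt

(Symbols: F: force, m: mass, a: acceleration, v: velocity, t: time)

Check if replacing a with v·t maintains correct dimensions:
No

[a] = [L T^-2] and [v·t] = [L]. These differ, so the substitution replaces a quantity by one of different dimensions and the result F = mvt has LHS [L M T^-2] vs RHS [L M] — inconsistent.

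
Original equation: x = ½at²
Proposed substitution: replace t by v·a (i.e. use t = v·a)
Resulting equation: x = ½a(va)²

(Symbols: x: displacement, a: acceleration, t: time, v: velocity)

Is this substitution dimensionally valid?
No

[t] = [T] and [v·a] = [L^2 T^-3]. These differ, so the substitution replaces a quantity by one of different dimensions and the result x = ½a(va)² has LHS [L] vs RHS [L^5 T^-8] — inconsistent.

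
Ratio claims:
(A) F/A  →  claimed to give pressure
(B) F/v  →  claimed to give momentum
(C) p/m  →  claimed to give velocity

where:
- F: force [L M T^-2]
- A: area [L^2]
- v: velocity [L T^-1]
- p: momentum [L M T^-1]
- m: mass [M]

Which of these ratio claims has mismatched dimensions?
(B) F/v does not give momentum

(A) F/A: [L^-1 M T^-2] = pressure [L^-1 M T^-2] ✓
(B) F/v: [M T^-1] ≠ momentum [L M T^-1] ✗
(C) p/m: [L T^-1] = velocity [L T^-1] ✓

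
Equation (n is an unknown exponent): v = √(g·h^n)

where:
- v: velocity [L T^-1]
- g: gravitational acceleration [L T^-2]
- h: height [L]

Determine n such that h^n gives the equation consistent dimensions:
n = 1

v has dimensions [L T^-1]; h has dimensions [L].
With n = 1: √(g·h^1) has dimensions [L T^-1], matching the LHS ✓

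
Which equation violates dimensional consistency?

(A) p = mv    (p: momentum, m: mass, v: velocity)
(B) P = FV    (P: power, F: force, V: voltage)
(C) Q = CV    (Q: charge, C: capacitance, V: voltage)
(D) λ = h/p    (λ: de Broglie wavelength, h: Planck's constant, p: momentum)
(B) P = FV

The equation (B) P = FV is dimensionally incorrect.

LHS (P): [L^2 M T^-3]
RHS (FV): [I^-1 L^3 M^2 T^-5] ✗

The dimensions do not match. The other three equations balance.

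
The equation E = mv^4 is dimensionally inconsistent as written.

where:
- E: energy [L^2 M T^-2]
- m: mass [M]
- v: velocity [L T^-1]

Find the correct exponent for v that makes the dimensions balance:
The exponent of v should be 2: E = mv^2

The LHS E has dimensions [L^2 M T^-2]; v has dimensions [L T^-1].
As written, the RHS mv^4 (exponent 4 on v) has dimensions [L^4 M T^-4], which does not match.
With exponent 2, the RHS mv^2 has dimensions [L^2 M T^-2], matching the LHS.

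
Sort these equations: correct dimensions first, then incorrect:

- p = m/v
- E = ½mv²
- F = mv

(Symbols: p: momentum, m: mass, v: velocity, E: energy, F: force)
Dimensionally correct: E = ½mv²
Dimensionally incorrect: p = m/v, F = mv
Ordered (correct first, then incorrect): E = ½mv², p = m/v, F = mv

- p = m/v: LHS [L M T^-1], RHS [L^-1 M T] → incorrect ✗
- E = ½mv²: LHS [L^2 M T^-2], RHS [L^2 M T^-2] → correct ✓
- F = mv: LHS [L M T^-2], RHS [L M T^-1] → incorrect ✗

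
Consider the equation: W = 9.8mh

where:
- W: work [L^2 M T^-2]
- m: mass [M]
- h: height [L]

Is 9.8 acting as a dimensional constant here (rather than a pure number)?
Yes

W has dimensions [L^2 M T^-2], while mh alone has dimensions [L M]. For the equation to balance, the factor 9.8 must carry dimensions [L T^-2] — it is a dimensional constant (a numerical value of a physical quantity with its units suppressed), not a pure number.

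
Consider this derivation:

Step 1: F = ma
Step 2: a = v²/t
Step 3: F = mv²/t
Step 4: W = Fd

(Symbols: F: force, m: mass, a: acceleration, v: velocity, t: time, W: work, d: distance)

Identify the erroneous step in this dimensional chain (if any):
Step 2

Step 1: F = ma → LHS [L M T^-2], RHS [L M T^-2] ✓
Step 2: a = v²/t → LHS [L T^-2], RHS [L^2 T^-3] ✗

The first dimensional inconsistency appears in step 2: a = v²/t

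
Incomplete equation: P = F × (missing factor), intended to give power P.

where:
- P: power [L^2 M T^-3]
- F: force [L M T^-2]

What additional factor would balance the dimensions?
v (velocity), dimensions [L T^-1]

P has dimensions [L^2 M T^-3] and F has dimensions [L M T^-2].
The missing factor must have dimensions [L^2 M T^-3] / [L M T^-2] = [L T^-1], i.e. velocity (v).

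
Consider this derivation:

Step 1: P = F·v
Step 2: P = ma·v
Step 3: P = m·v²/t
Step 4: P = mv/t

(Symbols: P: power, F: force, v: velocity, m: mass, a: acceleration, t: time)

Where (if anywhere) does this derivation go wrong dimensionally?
Step 4

Step 1: P = F·v → LHS [L^2 M T^-3], RHS [L^2 M T^-3] ✓
Step 2: P = ma·v → LHS [L^2 M T^-3], RHS [L^2 M T^-3] ✓
Step 3: P = m·v²/t → LHS [L^2 M T^-3], RHS [L^2 M T^-3] ✓
Step 4: P = mv/t → LHS [L^2 M T^-3], RHS [L M T^-2] ✗

The first dimensional inconsistency appears in step 4: P = mv/t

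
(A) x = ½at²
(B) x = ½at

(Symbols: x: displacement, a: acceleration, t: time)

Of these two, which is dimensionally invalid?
(B)

(A) x = ½at²: LHS [L], RHS [L] ✓
(B) x = ½at: LHS [L], RHS [L T^-1] ✗

Expression (B) x = ½at is dimensionally incorrect.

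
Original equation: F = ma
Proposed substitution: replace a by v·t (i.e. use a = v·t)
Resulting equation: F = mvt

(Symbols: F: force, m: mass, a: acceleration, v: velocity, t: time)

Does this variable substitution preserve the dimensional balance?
No

[a] = [L T^-2] and [v·t] = [L]. These differ, so the substitution replaces a quantity by one of different dimensions and the result F = mvt has LHS [L M T^-2] vs RHS [L M] — inconsistent.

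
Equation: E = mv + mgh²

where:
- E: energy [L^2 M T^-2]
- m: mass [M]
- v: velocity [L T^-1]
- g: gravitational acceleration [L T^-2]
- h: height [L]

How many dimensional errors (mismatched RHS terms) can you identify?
2

LHS E: [L^2 M T^-2]
- mv: [L M T^-1] ✗
- mgh²: [L^3 M T^-2] ✗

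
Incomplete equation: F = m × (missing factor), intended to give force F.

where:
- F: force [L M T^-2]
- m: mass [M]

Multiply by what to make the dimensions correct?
a (acceleration), dimensions [L T^-2]

F has dimensions [L M T^-2] and m has dimensions [M].
The missing factor must have dimensions [L M T^-2] / [M] = [L T^-2], i.e. acceleration (a).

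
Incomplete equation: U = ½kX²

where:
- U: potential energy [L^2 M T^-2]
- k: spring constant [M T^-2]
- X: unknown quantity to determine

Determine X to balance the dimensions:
X = x (displacement), dimensions [L]

U has dimensions [L^2 M T^-2]; the rest of the RHS (½k) has dimensions [M T^-2].
So X² must have dimensions [L^2], i.e. X has dimensions [L] — X = x (displacement).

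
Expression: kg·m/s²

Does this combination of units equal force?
Yes

The expression kg·m/s² has dimensions [L M T^-2], which is exactly force [L M T^-2].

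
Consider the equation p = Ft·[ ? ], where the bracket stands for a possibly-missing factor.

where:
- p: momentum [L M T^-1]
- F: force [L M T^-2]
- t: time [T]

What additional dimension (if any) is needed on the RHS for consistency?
Nothing is missing — the bracketed factor must be dimensionless.

p has dimensions [L M T^-1] and Ft already has dimensions [L M T^-1], so p = Ft is dimensionally complete.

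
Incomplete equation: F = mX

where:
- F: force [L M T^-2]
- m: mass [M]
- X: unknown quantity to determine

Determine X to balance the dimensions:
X = a (acceleration), dimensions [L T^-2]

F has dimensions [L M T^-2]; the rest of the RHS (m) has dimensions [M].
So X must have dimensions [L T^-2] — X = a (acceleration).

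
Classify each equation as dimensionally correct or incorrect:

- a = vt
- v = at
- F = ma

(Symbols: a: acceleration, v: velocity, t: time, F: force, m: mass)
Dimensionally correct: v = at, F = ma
Dimensionally incorrect: a = vt
Ordered (correct first, then incorrect): v = at, F = ma, a = vt

- a = vt: LHS [L T^-2], RHS [L] → incorrect ✗
- v = at: LHS [L T^-1], RHS [L T^-1] → correct ✓
- F = ma: LHS [L M T^-2], RHS [L M T^-2] → correct ✓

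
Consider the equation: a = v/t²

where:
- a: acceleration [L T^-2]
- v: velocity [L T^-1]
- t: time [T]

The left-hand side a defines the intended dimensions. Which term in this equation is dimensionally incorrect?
The right-hand side term v/t²

a has dimensions [L T^-2], but v/t² has dimensions [L T^-3], so the term v/t² is dimensionally wrong for a.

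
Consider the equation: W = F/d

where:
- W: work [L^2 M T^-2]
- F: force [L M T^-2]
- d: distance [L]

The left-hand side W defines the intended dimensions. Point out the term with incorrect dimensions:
The right-hand side term F/d

W has dimensions [L^2 M T^-2], but F/d has dimensions [M T^-2], so the term F/d is dimensionally wrong for W.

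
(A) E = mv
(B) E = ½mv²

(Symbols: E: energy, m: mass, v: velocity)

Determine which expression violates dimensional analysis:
(A)

(A) E = mv: LHS [L^2 M T^-2], RHS [L M T^-1] ✗
(B) E = ½mv²: LHS [L^2 M T^-2], RHS [L^2 M T^-2] ✓

Expression (A) E = mv is dimensionally incorrect.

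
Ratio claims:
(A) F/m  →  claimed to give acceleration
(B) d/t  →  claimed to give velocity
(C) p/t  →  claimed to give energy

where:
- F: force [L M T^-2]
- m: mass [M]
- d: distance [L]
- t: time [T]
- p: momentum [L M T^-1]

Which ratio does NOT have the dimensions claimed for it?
(C) p/t does not give energy

(A) F/m: [L T^-2] = acceleration [L T^-2] ✓
(B) d/t: [L T^-1] = velocity [L T^-1] ✓
(C) p/t: [L M T^-2] ≠ energy [L^2 M T^-2] ✗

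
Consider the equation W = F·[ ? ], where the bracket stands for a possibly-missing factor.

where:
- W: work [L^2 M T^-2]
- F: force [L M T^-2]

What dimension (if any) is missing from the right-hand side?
[L] — length (e.g. a distance d)

W has dimensions [L^2 M T^-2]; F has dimensions [L M T^-2].
The bracketed factor must supply [L^2 M T^-2] / [L M T^-2] = [L].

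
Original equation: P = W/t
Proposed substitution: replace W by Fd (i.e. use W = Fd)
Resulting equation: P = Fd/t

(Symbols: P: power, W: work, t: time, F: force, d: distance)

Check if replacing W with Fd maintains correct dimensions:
Yes

[W] = [L^2 M T^-2] and [Fd] = [L^2 M T^-2]. These match, so the substitution replaces a quantity by one of the same dimensions and the result P = Fd/t has LHS [L^2 M T^-3] vs RHS [L^2 M T^-3] — still consistent.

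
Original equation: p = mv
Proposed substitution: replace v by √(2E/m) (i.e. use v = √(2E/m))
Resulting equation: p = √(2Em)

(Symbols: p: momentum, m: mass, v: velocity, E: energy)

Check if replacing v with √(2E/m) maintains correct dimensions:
Yes

[v] = [L T^-1] and [√(2E/m)] = [L T^-1]. These match, so the substitution replaces a quantity by one of the same dimensions and the result p = √(2Em) has LHS [L M T^-1] vs RHS [L M T^-1] — still consistent.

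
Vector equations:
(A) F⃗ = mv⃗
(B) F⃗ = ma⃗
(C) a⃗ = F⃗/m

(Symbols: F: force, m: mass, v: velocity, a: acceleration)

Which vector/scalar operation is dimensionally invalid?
(A) F⃗ = mv⃗

(A) F⃗ = mv⃗: LHS [L M T^-2], RHS [L M T^-1] ✗ — mass times velocity is momentum, not force; should be ma⃗
(B) F⃗ = ma⃗: LHS [L M T^-2], RHS [L M T^-2] ✓ — Force and acceleration are vectors, mass is a scalar
(C) a⃗ = F⃗/m: LHS [L T^-2], RHS [L T^-2] ✓ — force (vector) divided by mass (scalar)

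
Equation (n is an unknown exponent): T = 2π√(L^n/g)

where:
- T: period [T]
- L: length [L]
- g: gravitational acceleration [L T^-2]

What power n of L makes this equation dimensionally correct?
n = 1

T has dimensions [T]; L has dimensions [L].
With n = 1: 2π√(L^1/g) has dimensions [T], matching the LHS ✓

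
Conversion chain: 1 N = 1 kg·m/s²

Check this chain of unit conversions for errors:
The chain is correct (no errors).

Correct: Newton is defined as kg·m/s²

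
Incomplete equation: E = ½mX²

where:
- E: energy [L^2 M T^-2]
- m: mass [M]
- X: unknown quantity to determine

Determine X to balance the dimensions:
X = v (velocity), dimensions [L T^-1]

E has dimensions [L^2 M T^-2]; the rest of the RHS (½m) has dimensions [M].
So X² must have dimensions [L^2 T^-2], i.e. X has dimensions [L T^-1] — X = v (velocity).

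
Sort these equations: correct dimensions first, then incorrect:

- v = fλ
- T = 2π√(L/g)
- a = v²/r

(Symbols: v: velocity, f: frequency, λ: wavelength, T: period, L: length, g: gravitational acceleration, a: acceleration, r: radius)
Dimensionally correct: v = fλ, T = 2π√(L/g), a = v²/r
Dimensionally incorrect: none
Ordered (correct first, then incorrect): v = fλ, T = 2π√(L/g), a = v²/r

- v = fλ: LHS [L T^-1], RHS [L T^-1] → correct ✓
- T = 2π√(L/g): LHS [T], RHS [T] → correct ✓
- a = v²/r: LHS [L T^-2], RHS [L T^-2] → correct ✓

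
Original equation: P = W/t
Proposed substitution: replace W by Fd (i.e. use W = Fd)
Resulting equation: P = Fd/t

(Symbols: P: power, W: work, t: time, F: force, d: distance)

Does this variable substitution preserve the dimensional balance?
Yes

[W] = [L^2 M T^-2] and [Fd] = [L^2 M T^-2]. These match, so the substitution replaces a quantity by one of the same dimensions and the result P = Fd/t has LHS [L^2 M T^-3] vs RHS [L^2 M T^-3] — still consistent.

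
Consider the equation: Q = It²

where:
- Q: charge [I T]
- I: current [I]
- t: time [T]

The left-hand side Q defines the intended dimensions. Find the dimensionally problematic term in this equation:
The right-hand side term It²

Q has dimensions [I T], but It² has dimensions [I T^2], so the term It² is dimensionally wrong for Q.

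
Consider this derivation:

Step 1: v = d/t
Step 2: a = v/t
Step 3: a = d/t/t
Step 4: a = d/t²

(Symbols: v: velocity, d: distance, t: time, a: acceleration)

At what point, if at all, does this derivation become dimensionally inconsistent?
No step introduces an error — all steps are dimensionally consistent.

Step 1: v = d/t → LHS [L T^-1], RHS [L T^-1] ✓
Step 2: a = v/t → LHS [L T^-2], RHS [L T^-2] ✓
Step 3: a = d/t/t → LHS [L T^-2], RHS [L T^-2] ✓
Step 4: a = d/t² → LHS [L T^-2], RHS [L T^-2] ✓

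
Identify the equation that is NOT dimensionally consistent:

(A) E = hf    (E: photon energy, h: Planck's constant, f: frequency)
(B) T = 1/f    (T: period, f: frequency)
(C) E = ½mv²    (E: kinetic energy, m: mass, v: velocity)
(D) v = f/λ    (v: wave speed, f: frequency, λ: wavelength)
(D) v = f/λ

The equation (D) v = f/λ is dimensionally incorrect.

LHS (v): [L T^-1]
RHS (f/λ): [L^-1 T^-1] ✗

The dimensions do not match. The other three equations balance.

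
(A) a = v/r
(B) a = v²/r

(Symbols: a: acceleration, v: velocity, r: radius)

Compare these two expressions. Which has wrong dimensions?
(A)

(A) a = v/r: LHS [L T^-2], RHS [T^-1] ✗
(B) a = v²/r: LHS [L T^-2], RHS [L T^-2] ✓

Expression (A) a = v/r is dimensionally incorrect.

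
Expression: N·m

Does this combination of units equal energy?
Yes

The expression N·m has dimensions [L^2 M T^-2], which is exactly energy [L^2 M T^-2].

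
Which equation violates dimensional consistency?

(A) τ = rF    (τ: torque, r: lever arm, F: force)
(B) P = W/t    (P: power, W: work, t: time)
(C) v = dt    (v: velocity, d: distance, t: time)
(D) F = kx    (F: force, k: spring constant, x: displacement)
(C) v = dt

The equation (C) v = dt is dimensionally incorrect.

LHS (v): [L T^-1]
RHS (dt): [L T] ✗

The dimensions do not match. The other three equations balance.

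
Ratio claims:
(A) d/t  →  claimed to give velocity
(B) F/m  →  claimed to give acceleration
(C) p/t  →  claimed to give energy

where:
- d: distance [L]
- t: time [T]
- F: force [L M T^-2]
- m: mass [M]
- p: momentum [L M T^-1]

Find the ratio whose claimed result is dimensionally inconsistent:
(C) p/t does not give energy

(A) d/t: [L T^-1] = velocity [L T^-1] ✓
(B) F/m: [L T^-2] = acceleration [L T^-2] ✓
(C) p/t: [L M T^-2] ≠ energy [L^2 M T^-2] ✗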